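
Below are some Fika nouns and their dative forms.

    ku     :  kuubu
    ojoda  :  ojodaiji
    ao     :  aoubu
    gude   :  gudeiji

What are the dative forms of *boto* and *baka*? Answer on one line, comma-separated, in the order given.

Looking at the last vowel of each stem: -ubu when the last vowel of the stem is a rounded vowel (*ku*, *ao*); -iji when the last vowel of the stem is an unrounded vowel (*ojoda*, *gude*).
The last vowel of *boto* is /o/, which is a rounded vowel, so the suffix is -ubu, giving *botoubu*.
*baka*: last vowel = /a/, an unrounded vowel → -iji → *bakaiji*.

botoubu, bakaiji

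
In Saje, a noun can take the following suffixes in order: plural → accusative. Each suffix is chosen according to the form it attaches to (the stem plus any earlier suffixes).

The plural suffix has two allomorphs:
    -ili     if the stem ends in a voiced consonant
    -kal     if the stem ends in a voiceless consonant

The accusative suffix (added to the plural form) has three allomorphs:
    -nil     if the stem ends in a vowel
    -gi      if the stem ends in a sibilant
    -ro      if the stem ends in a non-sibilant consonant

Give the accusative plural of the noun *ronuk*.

*ronuk* — final consonant /k/ (voiceless) → -kal → *ronukkal*.
Since the final sound of the plural form *ronukkal* is /l/ (a non-sibilant consonant), it takes -ro, giving *ronukkalro*.

ronukkalro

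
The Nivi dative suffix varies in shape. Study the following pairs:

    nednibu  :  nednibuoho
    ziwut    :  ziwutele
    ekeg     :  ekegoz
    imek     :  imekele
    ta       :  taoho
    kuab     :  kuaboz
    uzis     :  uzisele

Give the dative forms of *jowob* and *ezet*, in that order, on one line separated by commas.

jowoboz, ezetele

The alternation tracks the final sound of the stem — -ele when the stem ends in a voiceless consonant (*ziwut*, *imek*, *uzis*); -oz when the stem ends in a voiced consonant (*ekeg*, *kuab*); -oho when the stem ends in a vowel (*nednibu*, *ta*).
Since the final sound of *jowob* is /b/ (a voiced consonant), it takes -oz, giving *jowoboz*.
*ezet* — final sound /t/ (a voiceless consonant) → -ele → *ezetele*.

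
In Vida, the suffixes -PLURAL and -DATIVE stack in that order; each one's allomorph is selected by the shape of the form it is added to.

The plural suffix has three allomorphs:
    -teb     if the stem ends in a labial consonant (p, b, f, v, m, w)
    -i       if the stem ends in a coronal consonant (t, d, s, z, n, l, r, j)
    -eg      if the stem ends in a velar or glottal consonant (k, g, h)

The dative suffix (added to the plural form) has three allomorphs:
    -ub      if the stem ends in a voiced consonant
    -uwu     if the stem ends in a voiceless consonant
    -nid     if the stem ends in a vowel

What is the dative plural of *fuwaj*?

fuwajinid

Since the final consonant of *fuwaj* is /j/ (coronal), it takes -i, giving *fuwaji*.
The final sound of the plural form *fuwaji* is /i/, which is a vowel, so the dative suffix is -nid, giving *fuwajinid*.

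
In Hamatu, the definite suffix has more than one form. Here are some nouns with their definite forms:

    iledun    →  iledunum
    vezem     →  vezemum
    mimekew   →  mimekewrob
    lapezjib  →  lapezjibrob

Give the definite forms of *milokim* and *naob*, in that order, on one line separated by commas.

milokimum, naobrob

The suffix is conditioned by the final consonant: -um when the stem ends in a nasal (*iledun*, *vezem*); -rob when the stem ends in a non-nasal consonant (*mimekew*, *lapezjib*).
Since the final consonant of *milokim* is /m/ (a nasal), it takes -um, giving *milokimum*.
Since the final consonant of *naob* is /b/ (non-nasal), it takes -rob, giving *naobrob*.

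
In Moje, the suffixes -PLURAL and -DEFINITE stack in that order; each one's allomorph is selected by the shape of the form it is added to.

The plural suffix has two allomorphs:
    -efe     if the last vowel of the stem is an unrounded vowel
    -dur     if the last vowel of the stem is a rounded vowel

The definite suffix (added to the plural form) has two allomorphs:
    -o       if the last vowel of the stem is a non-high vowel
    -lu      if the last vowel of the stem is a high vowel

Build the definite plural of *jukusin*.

jukusinefeo

The last vowel of *jukusin* is /i/, which is an unrounded vowel, so the plural suffix is -efe, giving *jukusinefe*.
Since the last vowel of the plural form *jukusinefe* is /e/ (a non-high vowel), it takes -o, giving *jukusinefeo*.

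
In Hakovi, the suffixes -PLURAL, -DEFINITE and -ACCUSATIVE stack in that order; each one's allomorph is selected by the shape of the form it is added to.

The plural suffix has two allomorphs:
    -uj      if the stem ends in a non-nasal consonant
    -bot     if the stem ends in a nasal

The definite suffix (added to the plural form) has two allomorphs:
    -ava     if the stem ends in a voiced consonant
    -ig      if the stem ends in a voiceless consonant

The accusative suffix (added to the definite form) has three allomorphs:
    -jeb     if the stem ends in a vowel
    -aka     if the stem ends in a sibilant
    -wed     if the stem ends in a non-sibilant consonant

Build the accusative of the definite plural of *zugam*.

zugambotigwed

The final consonant of *zugam* is /m/, which is a nasal, so the plural suffix is -bot, giving *zugambot*.
The final consonant of the plural form *zugambot* is /t/, which is voiceless, so the definite suffix is -ig, giving *zugambotig*.
The definite form *zugambotig* — final sound /g/ (a non-sibilant consonant) → -wed → *zugambotigwed*.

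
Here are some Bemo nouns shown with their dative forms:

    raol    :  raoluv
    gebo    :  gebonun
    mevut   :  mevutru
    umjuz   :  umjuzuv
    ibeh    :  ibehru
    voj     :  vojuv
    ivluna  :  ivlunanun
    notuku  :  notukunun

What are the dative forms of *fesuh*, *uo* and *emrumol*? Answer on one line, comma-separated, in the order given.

fesuhru, uonun, emrumoluv

The alternation tracks the final sound of the stem — -ru when the stem ends in a voiceless consonant (*mevut*, *ibeh*); -uv when the stem ends in a voiced consonant (*raol*, *umjuz*, *voj*); -nun when the stem ends in a vowel (*gebo*, *ivluna*, *notuku*).
*fesuh* — final sound /h/ (a voiceless consonant) → -ru → *fesuhru*.
*uo*: final sound = /o/, a vowel → -nun → *uonun*.
Since the final sound of *emrumol* is /l/ (a voiced consonant), it takes -uv, giving *emrumoluv*.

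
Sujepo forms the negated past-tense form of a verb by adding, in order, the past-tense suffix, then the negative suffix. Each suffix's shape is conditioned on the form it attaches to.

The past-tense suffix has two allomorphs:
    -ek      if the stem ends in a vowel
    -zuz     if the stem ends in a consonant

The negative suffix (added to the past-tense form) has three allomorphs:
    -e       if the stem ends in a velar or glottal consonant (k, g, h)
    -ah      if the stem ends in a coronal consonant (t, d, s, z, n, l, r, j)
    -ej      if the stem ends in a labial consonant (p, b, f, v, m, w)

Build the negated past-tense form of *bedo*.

Since the final sound of *bedo* is /o/ (a vowel), it takes -ek, giving *bedoek*.
Since the final consonant of the past-tense form *bedoek* is /k/ (velar/glottal), it takes -e, giving *bedoeke*.

bedoeke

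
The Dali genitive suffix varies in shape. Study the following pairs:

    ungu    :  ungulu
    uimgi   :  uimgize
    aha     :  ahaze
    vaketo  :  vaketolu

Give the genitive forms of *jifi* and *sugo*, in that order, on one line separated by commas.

jifize, sugolu

Looking at the last vowel of each stem: -lu when the last vowel of the stem is a rounded vowel (*ungu*, *vaketo*); -ze when the last vowel of the stem is an unrounded vowel (*uimgi*, *aha*).
The last vowel of *jifi* is /i/, which is an unrounded vowel, so the suffix is -ze, giving *jifize*.
The last vowel of *sugo* is /o/, which is a rounded vowel, so the suffix is -lu, giving *sugolu*.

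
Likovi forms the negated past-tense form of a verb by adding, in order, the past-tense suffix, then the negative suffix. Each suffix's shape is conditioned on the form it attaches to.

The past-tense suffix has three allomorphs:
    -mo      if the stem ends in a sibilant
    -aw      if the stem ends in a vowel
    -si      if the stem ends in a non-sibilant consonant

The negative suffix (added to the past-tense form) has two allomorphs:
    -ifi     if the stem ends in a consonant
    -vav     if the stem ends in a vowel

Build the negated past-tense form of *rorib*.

*rorib* — final sound /b/ (a non-sibilant consonant) → -si → *roribsi*.
The past-tense form *roribsi* — final sound /i/ (a vowel) → -vav → *roribsivav*.

roribsivav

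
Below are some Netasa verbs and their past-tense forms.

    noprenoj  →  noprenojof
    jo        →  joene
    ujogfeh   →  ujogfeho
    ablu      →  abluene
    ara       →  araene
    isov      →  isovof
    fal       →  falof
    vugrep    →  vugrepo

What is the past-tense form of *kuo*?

Looking at the final sound of each stem: -o when the stem ends in a voiceless consonant (*ujogfeh*, *vugrep*); -of when the stem ends in a voiced consonant (*noprenoj*, *isov*, *fal*); -ene when the stem ends in a vowel (*jo*, *ablu*, *ara*).
The final sound of *kuo* is /o/, which is a vowel, so the suffix is -ene, giving *kuoene*.

kuoene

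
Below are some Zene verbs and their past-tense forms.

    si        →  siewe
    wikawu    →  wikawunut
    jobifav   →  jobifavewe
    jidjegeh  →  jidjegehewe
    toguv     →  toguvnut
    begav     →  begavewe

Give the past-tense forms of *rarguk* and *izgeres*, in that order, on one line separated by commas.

rarguknut, izgeresewe

The alternation tracks the last vowel of the stem — -nut when the last vowel of the stem is a rounded vowel (*wikawu*, *toguv*); -ewe when the last vowel of the stem is an unrounded vowel (*si*, *jobifav*, *jidjegeh*, *begav*).
Since the last vowel of *rarguk* is /u/ (a rounded vowel), it takes -nut, giving *rarguknut*.
The last vowel of *izgeres* is /e/, which is an unrounded vowel, so the suffix is -ewe, giving *izgeresewe*.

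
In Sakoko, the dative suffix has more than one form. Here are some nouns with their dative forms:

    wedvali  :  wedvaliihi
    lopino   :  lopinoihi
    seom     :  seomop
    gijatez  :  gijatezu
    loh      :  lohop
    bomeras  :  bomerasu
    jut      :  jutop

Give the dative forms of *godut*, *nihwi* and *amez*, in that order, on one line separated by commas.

The alternation tracks the final sound of the stem — -u when the stem ends in a sibilant (*gijatez*, *bomeras*); -op when the stem ends in a non-sibilant consonant (*seom*, *loh*, *jut*); -ihi when the stem ends in a vowel (*wedvali*, *lopino*).
The final sound of *godut* is /t/, which is a non-sibilant consonant, so the suffix is -op, giving *godutop*.
*nihwi*: final sound = /i/, a vowel → -ihi → *nihwiihi*.
*amez* — final sound /z/ (a sibilant) → -u → *amezu*.

godutop, nihwiihi, amezu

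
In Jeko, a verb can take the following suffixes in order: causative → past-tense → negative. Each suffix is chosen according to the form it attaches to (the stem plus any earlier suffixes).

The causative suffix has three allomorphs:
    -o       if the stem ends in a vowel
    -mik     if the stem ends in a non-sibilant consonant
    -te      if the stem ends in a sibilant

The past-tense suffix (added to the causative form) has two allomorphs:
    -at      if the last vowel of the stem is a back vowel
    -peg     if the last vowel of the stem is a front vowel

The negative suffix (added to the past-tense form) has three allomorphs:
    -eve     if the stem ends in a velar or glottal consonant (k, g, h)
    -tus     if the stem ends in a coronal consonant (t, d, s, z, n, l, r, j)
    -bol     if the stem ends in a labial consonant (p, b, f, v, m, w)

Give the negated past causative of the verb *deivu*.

deivuoattus

Since the final sound of *deivu* is /u/ (a vowel), it takes -o, giving *deivuo*.
The causative form *deivuo* — last vowel /o/ (a back vowel) → -at → *deivuoat*.
The past-tense form *deivuoat* — final consonant /t/ (coronal) → -tus → *deivuoattus*.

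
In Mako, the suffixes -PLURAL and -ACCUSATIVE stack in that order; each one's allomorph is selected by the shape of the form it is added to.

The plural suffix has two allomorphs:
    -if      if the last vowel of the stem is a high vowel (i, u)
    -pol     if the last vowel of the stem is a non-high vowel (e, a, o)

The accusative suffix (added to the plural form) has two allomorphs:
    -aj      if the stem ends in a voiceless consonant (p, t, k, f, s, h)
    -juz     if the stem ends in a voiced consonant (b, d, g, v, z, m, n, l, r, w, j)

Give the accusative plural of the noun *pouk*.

Since the last vowel of *pouk* is /u/ (a high vowel), it takes -if, giving *poukif*.
The plural form *poukif*: final consonant = /f/, voiceless → -aj → *poukifaj*.

poukifaj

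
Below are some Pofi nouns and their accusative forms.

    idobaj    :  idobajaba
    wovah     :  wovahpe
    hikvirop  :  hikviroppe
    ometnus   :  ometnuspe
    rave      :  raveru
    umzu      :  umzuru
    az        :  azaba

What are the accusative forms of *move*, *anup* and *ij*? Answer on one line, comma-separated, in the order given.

moveru, anuppe, ijaba

The alternation tracks the final sound of the stem — -pe when the stem ends in a voiceless consonant (*wovah*, *hikvirop*, *ometnus*); -aba when the stem ends in a voiced consonant (*idobaj*, *az*); -ru when the stem ends in a vowel (*rave*, *umzu*).
The final sound of *move* is /e/, which is a vowel, so the suffix is -ru, giving *moveru*.
Since the final sound of *anup* is /p/ (a voiceless consonant), it takes -pe, giving *anuppe*.
*ij*: final sound = /j/, a voiced consonant → -aba → *ijaba*.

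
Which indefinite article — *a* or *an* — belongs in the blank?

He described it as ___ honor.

The indefinite article is chosen by the initial *sound* of the following word, not its spelling.
*honor* begins with the sound /ɒ/ (silent h) — a vowel sound.
So the article is *an*: He described it as an honor.

an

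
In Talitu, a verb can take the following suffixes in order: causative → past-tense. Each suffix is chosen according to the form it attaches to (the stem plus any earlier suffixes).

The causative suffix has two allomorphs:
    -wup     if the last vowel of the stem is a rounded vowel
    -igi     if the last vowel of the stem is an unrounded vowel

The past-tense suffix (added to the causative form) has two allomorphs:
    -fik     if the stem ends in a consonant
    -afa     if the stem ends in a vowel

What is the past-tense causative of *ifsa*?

ifsaigiafa

*ifsa* — last vowel /a/ (an unrounded vowel) → -igi → *ifsaigi*.
The causative form *ifsaigi* — final sound /i/ (a vowel) → -afa → *ifsaigiafa*.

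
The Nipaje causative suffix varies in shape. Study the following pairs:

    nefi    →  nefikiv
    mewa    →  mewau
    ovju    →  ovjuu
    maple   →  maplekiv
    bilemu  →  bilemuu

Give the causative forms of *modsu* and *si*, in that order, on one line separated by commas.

modsuu, sikiv

The alternation tracks the last vowel of the stem — -kiv when the last vowel of the stem is a front vowel (*nefi*, *maple*); -u when the last vowel of the stem is a back vowel (*mewa*, *ovju*, *bilemu*).
Since the last vowel of *modsu* is /u/ (a back vowel), it takes -u, giving *modsuu*.
Since the last vowel of *si* is /i/ (a front vowel), it takes -kiv, giving *sikiv*.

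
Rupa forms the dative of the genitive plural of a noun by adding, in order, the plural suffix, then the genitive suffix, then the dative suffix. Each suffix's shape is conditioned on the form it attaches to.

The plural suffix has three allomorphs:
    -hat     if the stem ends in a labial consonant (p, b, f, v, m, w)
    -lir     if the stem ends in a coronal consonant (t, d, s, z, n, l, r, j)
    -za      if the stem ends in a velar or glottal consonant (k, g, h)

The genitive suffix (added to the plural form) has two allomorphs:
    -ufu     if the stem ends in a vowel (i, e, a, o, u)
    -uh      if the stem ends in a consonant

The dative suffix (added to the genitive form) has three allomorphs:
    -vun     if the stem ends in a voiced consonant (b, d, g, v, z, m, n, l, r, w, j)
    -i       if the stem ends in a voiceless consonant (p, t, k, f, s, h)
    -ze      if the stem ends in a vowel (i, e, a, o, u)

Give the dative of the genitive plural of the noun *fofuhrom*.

*fofuhrom* — final consonant /m/ (labial) → -hat → *fofuhromhat*.
The plural form *fofuhromhat* — final sound /t/ (a consonant) → -uh → *fofuhromhatuh*.
The genitive form *fofuhromhatuh*: final sound = /h/, a voiceless consonant → -i → *fofuhromhatuhi*.

fofuhromhatuhi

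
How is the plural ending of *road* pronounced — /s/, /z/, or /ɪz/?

/z/

The stem *road* ends in a voiced non-sibilant sound.
The plural suffix surfaces as /ɪz/ after sibilants, /s/ after other voiceless consonants, and /z/ after other voiced sounds.
So the plural -s on *road* is pronounced /z/.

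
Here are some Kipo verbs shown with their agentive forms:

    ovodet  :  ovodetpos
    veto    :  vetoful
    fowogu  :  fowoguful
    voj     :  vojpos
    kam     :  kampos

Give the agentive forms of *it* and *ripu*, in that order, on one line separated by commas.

The pattern is consonant vs. vowel: -pos when the stem ends in a consonant (*ovodet*, *voj*, *kam*); -ful when the stem ends in a vowel (*veto*, *fowogu*).
*it*: final sound = /t/, a consonant → -pos → *itpos*.
*ripu*: final sound = /u/, a vowel → -ful → *ripuful*.

itpos, ripuful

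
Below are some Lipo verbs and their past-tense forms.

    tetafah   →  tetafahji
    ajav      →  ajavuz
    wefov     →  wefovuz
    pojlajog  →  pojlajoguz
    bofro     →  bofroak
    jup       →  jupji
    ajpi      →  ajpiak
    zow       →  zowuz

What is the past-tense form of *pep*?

pepji

The pattern is voicing of the final sound: -ji when the stem ends in a voiceless consonant (*tetafah*, *jup*); -uz when the stem ends in a voiced consonant (*ajav*, *wefov*, *pojlajog*, *zow*); -ak when the stem ends in a vowel (*bofro*, *ajpi*).
*pep* — final sound /p/ (a voiceless consonant) → -ji → *pepji*.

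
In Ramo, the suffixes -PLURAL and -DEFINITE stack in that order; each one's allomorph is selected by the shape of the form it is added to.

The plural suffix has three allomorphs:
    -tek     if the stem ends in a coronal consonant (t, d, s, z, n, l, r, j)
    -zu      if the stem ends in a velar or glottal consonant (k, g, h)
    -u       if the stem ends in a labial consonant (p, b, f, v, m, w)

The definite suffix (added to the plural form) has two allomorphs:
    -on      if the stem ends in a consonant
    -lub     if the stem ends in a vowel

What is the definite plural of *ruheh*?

ruhehzulub

*ruheh*: final consonant = /h/, velar/glottal → -zu → *ruhehzu*.
The plural form *ruhehzu* — final sound /u/ (a vowel) → -lub → *ruhehzulub*.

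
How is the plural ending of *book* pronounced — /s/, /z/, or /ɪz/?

The stem *book* ends in a voiceless non-sibilant consonant.
The plural suffix surfaces as /ɪz/ after sibilants, /s/ after other voiceless consonants, and /z/ after other voiced sounds.
So the plural -s on *book* is pronounced /s/.

/s/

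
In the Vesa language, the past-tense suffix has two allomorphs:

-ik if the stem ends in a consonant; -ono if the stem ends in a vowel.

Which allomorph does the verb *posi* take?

*posi* — final sound /i/ (a vowel) → -ono.

-ono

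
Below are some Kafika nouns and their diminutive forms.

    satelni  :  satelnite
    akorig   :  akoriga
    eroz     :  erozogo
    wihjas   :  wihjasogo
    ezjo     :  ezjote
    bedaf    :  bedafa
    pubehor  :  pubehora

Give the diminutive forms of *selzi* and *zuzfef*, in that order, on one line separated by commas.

Looking at the final sound of each stem: -ogo when the stem ends in a sibilant (*eroz*, *wihjas*); -a when the stem ends in a non-sibilant consonant (*akorig*, *bedaf*, *pubehor*); -te when the stem ends in a vowel (*satelni*, *ezjo*).
*selzi*: final sound = /i/, a vowel → -te → *selzite*.
The final sound of *zuzfef* is /f/, which is a non-sibilant consonant, so the suffix is -a, giving *zuzfefa*.

selzite, zuzfefa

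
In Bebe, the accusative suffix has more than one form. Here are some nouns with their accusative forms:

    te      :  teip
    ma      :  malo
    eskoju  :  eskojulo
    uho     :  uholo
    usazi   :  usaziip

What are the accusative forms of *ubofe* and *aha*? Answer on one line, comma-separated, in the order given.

ubofeip, ahalo

The pattern is front/back vowel harmony: -ip when the last vowel of the stem is a front vowel (*te*, *usazi*); -lo when the last vowel of the stem is a back vowel (*ma*, *eskoju*, *uho*).
The last vowel of *ubofe* is /e/, which is a front vowel, so the suffix is -ip, giving *ubofeip*.
Since the last vowel of *aha* is /a/ (a back vowel), it takes -lo, giving *ahalo*.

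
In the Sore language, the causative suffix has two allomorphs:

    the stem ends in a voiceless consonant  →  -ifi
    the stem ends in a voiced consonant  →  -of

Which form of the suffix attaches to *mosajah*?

Since the final consonant of *mosajah* is /h/ (voiceless), it takes -ifi.

-ifi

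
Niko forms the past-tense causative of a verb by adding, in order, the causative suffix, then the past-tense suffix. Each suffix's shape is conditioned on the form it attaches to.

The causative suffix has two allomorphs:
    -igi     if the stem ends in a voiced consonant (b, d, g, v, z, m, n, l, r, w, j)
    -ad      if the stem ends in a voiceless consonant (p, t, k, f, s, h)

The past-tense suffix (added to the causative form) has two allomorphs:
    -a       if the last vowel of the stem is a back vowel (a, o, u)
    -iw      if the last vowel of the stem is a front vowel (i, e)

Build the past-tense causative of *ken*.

The final consonant of *ken* is /n/, which is voiced, so the causative suffix is -igi, giving *kenigi*.
Since the last vowel of the causative form *kenigi* is /i/ (a front vowel), it takes -iw, giving *kenigiiw*.

kenigiiw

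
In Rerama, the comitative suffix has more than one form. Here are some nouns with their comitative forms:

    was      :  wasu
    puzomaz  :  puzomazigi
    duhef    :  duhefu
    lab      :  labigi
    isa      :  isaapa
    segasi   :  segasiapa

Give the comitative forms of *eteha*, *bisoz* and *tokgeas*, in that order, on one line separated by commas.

etehaapa, bisozigi, tokgeasu

The alternation tracks the final sound of the stem — -u when the stem ends in a voiceless consonant (*was*, *duhef*); -igi when the stem ends in a voiced consonant (*puzomaz*, *lab*); -apa when the stem ends in a vowel (*isa*, *segasi*).
*eteha* — final sound /a/ (a vowel) → -apa → *etehaapa*.
The final sound of *bisoz* is /z/, which is a voiced consonant, so the suffix is -igi, giving *bisozigi*.
The final sound of *tokgeas* is /s/, which is a voiceless consonant, so the suffix is -u, giving *tokgeasu*.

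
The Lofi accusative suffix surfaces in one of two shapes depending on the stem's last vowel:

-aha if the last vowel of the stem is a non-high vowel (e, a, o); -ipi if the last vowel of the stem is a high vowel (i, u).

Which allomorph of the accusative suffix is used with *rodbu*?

Since the last vowel of *rodbu* is /u/ (a high vowel), it takes -ipi.

-ipi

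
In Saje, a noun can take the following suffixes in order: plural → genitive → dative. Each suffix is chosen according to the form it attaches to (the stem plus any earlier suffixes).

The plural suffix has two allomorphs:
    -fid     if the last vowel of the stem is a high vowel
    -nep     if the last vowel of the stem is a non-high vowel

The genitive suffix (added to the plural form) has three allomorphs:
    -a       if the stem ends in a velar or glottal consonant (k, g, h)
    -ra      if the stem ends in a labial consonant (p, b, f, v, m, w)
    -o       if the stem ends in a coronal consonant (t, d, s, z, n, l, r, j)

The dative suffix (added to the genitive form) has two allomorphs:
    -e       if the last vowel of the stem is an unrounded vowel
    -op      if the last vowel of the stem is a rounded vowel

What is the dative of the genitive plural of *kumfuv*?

The last vowel of *kumfuv* is /u/, which is a high vowel, so the plural suffix is -fid, giving *kumfuvfid*.
The final consonant of the plural form *kumfuvfid* is /d/, which is coronal, so the genitive suffix is -o, giving *kumfuvfido*.
The last vowel of the genitive form *kumfuvfido* is /o/, which is a rounded vowel, so the dative suffix is -op, giving *kumfuvfidoop*.

kumfuvfidoop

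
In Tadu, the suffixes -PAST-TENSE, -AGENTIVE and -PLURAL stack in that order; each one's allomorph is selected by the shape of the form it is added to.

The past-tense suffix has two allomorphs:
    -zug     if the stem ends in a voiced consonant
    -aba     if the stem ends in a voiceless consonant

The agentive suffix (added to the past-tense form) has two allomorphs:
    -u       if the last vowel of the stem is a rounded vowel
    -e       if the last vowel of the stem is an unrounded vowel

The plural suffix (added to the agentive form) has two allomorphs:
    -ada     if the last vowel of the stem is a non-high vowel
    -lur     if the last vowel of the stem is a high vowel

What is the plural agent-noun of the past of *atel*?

*atel*: final consonant = /l/, voiced → -zug → *atelzug*.
Since the last vowel of the past-tense form *atelzug* is /u/ (a rounded vowel), it takes -u, giving *atelzugu*.
The last vowel of the agentive form *atelzugu* is /u/, which is a high vowel, so the plural suffix is -lur, giving *atelzugulur*.

atelzugulur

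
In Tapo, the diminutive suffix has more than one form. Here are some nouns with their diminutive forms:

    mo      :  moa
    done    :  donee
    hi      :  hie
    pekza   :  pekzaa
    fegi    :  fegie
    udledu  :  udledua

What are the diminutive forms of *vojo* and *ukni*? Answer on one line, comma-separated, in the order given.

Looking at the last vowel of each stem: -e when the last vowel of the stem is a front vowel (*done*, *hi*, *fegi*); -a when the last vowel of the stem is a back vowel (*mo*, *pekza*, *udledu*).
The last vowel of *vojo* is /o/, which is a back vowel, so the suffix is -a, giving *vojoa*.
The last vowel of *ukni* is /i/, which is a front vowel, so the suffix is -e, giving *uknie*.

vojoa, uknie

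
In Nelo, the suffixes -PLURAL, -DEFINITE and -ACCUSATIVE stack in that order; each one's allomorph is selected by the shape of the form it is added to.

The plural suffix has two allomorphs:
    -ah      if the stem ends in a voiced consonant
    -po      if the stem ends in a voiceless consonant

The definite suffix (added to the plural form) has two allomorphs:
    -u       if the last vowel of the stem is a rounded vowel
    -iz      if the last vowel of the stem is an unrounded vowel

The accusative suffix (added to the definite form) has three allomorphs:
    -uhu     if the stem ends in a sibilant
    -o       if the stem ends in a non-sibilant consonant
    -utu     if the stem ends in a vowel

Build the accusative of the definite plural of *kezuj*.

*kezuj* — final consonant /j/ (voiced) → -ah → *kezujah*.
Since the last vowel of the plural form *kezujah* is /a/ (an unrounded vowel), it takes -iz, giving *kezujahiz*.
The definite form *kezujahiz*: final sound = /z/, a sibilant → -uhu → *kezujahizuhu*.

kezujahizuhu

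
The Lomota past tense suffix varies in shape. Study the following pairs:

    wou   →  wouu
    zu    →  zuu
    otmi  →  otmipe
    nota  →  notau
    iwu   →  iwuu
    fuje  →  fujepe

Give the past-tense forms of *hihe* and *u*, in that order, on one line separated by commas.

The suffix is conditioned by the last vowel: -pe when the last vowel of the stem is a front vowel (*otmi*, *fuje*); -u when the last vowel of the stem is a back vowel (*wou*, *zu*, *nota*, *iwu*).
*hihe*: last vowel = /e/, a front vowel → -pe → *hihepe*.
*u* — last vowel /u/ (a back vowel) → -u → *uu*.

hihepe, uu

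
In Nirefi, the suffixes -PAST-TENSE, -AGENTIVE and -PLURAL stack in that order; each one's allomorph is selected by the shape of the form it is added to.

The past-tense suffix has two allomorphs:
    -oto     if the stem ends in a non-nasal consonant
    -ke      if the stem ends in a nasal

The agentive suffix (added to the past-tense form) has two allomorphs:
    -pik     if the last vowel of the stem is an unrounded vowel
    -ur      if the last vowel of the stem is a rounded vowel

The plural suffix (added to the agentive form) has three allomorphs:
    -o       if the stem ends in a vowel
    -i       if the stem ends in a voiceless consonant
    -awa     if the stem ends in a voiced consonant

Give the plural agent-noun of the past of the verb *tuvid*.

Since the final consonant of *tuvid* is /d/ (non-nasal), it takes -oto, giving *tuvidoto*.
The last vowel of the past-tense form *tuvidoto* is /o/, which is a rounded vowel, so the agentive suffix is -ur, giving *tuvidotour*.
The agentive form *tuvidotour* — final sound /r/ (a voiced consonant) → -awa → *tuvidotourawa*.

tuvidotourawa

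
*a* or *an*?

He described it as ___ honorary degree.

an

The indefinite article is chosen by the initial *sound* of the following word, not its spelling.
*honorary* begins with the sound /ɒ/ (silent h) — a vowel sound.
So the article is *an*: He described it as an honorary degree.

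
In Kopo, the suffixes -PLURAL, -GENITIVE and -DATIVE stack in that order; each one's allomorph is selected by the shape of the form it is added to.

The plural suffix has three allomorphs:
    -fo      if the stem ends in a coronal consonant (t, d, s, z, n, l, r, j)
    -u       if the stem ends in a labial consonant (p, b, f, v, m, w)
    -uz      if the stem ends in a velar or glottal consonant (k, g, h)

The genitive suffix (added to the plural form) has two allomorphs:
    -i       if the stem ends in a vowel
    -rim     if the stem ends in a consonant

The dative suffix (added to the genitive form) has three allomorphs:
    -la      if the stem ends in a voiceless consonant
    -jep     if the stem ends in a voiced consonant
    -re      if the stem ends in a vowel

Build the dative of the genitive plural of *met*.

metfoire

Since the final consonant of *met* is /t/ (coronal), it takes -fo, giving *metfo*.
The final sound of the plural form *metfo* is /o/, which is a vowel, so the genitive suffix is -i, giving *metfoi*.
The final sound of the genitive form *metfoi* is /i/, which is a vowel, so the dative suffix is -re, giving *metfoire*.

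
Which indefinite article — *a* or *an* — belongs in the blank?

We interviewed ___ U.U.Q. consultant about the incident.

a

The indefinite article is chosen by the initial *sound* of the following word, not its spelling.
The initialism *U.U.Q.* is read letter by letter; the first letter, U, is pronounced /juː/, which begins with a consonant sound.
So the article is *a*: We interviewed a U.U.Q. consultant about the incident.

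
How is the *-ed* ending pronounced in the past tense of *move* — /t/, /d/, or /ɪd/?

The stem *move* ends in a voiced sound other than /d/.
The -ed suffix is realized as /ɪd/ after /t, d/; as /t/ after other voiceless consonants; and as /d/ after other voiced sounds.
So -ed on *move* is pronounced /d/.

/d/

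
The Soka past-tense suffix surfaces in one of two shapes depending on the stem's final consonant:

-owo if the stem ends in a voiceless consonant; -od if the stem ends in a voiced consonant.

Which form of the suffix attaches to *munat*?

-owo

Since the final consonant of *munat* is /t/ (voiceless), it takes -owo.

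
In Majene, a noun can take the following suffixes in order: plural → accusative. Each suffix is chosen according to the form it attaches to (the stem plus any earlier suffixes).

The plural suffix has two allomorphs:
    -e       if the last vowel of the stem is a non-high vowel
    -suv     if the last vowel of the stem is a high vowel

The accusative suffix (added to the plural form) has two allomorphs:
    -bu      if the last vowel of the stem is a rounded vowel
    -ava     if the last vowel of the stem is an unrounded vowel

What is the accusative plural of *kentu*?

*kentu*: last vowel = /u/, a high vowel → -suv → *kentusuv*.
The plural form *kentusuv* — last vowel /u/ (a rounded vowel) → -bu → *kentusuvbu*.

kentusuvbu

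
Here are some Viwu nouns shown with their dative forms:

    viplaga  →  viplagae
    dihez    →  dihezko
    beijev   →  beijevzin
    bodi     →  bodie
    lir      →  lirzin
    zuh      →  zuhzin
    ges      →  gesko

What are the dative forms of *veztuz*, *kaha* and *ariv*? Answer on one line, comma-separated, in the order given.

veztuzko, kahae, arivzin

Looking at the final sound of each stem: -ko when the stem ends in a sibilant (*dihez*, *ges*); -zin when the stem ends in a non-sibilant consonant (*beijev*, *lir*, *zuh*); -e when the stem ends in a vowel (*viplaga*, *bodi*).
The final sound of *veztuz* is /z/, which is a sibilant, so the suffix is -ko, giving *veztuzko*.
*kaha*: final sound = /a/, a vowel → -e → *kahae*.
Since the final sound of *ariv* is /v/ (a non-sibilant consonant), it takes -zin, giving *arivzin*.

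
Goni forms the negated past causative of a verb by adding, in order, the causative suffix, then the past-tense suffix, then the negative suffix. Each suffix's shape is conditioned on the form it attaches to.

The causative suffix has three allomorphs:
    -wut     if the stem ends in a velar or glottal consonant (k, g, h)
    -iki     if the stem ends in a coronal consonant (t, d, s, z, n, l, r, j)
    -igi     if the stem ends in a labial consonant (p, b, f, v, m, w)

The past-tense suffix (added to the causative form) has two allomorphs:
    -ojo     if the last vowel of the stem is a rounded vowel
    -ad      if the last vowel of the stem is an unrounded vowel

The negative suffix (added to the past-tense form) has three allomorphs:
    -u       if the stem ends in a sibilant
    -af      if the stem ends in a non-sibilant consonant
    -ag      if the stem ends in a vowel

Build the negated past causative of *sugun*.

sugunikiadaf

Since the final consonant of *sugun* is /n/ (coronal), it takes -iki, giving *suguniki*.
The last vowel of the causative form *suguniki* is /i/, which is an unrounded vowel, so the past-tense suffix is -ad, giving *sugunikiad*.
The final sound of the past-tense form *sugunikiad* is /d/, which is a non-sibilant consonant, so the negative suffix is -af, giving *sugunikiadaf*.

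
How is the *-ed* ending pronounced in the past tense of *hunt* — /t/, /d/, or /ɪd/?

The stem *hunt* ends in /t/ or /d/.
The -ed suffix is realized as /ɪd/ after /t, d/; as /t/ after other voiceless consonants; and as /d/ after other voiced sounds.
So -ed on *hunt* is pronounced /ɪd/.

/ɪd/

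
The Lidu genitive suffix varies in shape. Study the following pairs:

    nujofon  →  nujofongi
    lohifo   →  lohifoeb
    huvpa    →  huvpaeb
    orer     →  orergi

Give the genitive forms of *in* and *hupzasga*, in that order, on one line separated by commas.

The suffix is conditioned by the final sound: -gi when the stem ends in a consonant (*nujofon*, *orer*); -eb when the stem ends in a vowel (*lohifo*, *huvpa*).
The final sound of *in* is /n/, which is a consonant, so the suffix is -gi, giving *ingi*.
*hupzasga*: final sound = /a/, a vowel → -eb → *hupzasgaeb*.

ingi, hupzasgaeb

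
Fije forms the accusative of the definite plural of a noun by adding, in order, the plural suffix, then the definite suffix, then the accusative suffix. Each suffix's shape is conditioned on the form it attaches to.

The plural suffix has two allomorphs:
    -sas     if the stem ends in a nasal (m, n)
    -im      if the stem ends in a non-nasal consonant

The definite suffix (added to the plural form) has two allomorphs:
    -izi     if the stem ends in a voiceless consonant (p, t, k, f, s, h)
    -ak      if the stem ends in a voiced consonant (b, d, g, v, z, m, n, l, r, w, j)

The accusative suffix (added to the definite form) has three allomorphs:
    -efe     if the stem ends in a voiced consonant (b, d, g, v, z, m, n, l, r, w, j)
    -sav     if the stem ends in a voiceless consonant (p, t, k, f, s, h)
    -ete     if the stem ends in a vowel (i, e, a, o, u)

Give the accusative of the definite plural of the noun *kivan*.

*kivan* — final consonant /n/ (a nasal) → -sas → *kivansas*.
The plural form *kivansas*: final consonant = /s/, voiceless → -izi → *kivansasizi*.
The final sound of the definite form *kivansasizi* is /i/, which is a vowel, so the accusative suffix is -ete, giving *kivansasiziete*.

kivansasiziete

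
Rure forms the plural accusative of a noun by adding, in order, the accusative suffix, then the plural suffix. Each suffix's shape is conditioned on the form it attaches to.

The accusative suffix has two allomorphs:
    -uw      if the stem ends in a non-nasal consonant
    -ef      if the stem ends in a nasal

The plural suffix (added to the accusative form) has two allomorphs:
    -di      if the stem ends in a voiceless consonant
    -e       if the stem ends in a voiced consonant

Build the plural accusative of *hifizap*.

*hifizap*: final consonant = /p/, non-nasal → -uw → *hifizapuw*.
The accusative form *hifizapuw*: final consonant = /w/, voiced → -e → *hifizapuwe*.

hifizapuwe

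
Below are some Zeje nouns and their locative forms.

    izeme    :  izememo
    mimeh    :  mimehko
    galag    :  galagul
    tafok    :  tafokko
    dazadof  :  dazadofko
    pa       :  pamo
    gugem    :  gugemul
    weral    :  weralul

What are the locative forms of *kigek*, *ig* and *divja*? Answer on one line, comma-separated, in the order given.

The alternation tracks the final sound of the stem — -ko when the stem ends in a voiceless consonant (*mimeh*, *tafok*, *dazadof*); -ul when the stem ends in a voiced consonant (*galag*, *gugem*, *weral*); -mo when the stem ends in a vowel (*izeme*, *pa*).
Since the final sound of *kigek* is /k/ (a voiceless consonant), it takes -ko, giving *kigekko*.
*ig*: final sound = /g/, a voiced consonant → -ul → *igul*.
The final sound of *divja* is /a/, which is a vowel, so the suffix is -mo, giving *divjamo*.

kigekko, igul, divjamo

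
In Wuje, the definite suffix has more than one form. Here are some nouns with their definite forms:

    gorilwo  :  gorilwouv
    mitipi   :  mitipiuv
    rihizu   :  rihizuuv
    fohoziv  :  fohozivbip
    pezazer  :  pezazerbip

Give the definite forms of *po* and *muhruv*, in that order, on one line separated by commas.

Looking at the final sound of each stem: -bip when the stem ends in a consonant (*fohoziv*, *pezazer*); -uv when the stem ends in a vowel (*gorilwo*, *mitipi*, *rihizu*).
*po* — final sound /o/ (a vowel) → -uv → *pouv*.
*muhruv*: final sound = /v/, a consonant → -bip → *muhruvbip*.

pouv, muhruvbip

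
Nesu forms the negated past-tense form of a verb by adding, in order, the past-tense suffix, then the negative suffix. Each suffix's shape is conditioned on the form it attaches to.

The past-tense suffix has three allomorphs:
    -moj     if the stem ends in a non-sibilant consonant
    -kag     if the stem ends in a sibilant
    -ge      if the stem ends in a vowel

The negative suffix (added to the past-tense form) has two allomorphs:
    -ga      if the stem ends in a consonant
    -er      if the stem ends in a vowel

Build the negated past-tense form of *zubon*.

zubonmojga

The final sound of *zubon* is /n/, which is a non-sibilant consonant, so the past-tense suffix is -moj, giving *zubonmoj*.
The past-tense form *zubonmoj* — final sound /j/ (a consonant) → -ga → *zubonmojga*.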